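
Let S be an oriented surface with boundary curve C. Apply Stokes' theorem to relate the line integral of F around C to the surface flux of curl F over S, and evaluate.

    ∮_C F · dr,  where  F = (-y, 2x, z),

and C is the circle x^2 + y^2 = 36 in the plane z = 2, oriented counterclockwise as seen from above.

Let S be the flat disk x^2 + y^2 ≤ 36 in the plane z = 2, with upward unit normal n̂ = ẑ. By Stokes' theorem,

    ∮_C F · dr = ∬_S (∇ × F) · n̂ dS = ∬_D (curl F)_z dA,

where D is the disk x^2 + y^2 ≤ 36.

Compute the curl of F = (-y, 2x, z):
    (∇ × F)_x = ∂F_z/∂y - ∂F_y/∂z = 0,
    (∇ × F)_y = ∂F_x/∂z - ∂F_z/∂x = 0,
    (∇ × F)_z = ∂F_y/∂x - ∂F_x/∂y = 3.

On z = 2, (curl F)_z = 3.

Convert to polar (x = r cos θ, y = r sin θ, dA = r dr dθ); the integrand becomes 3, so

    ∬_D (curl F)_z dA = ∫_0^{2π} ∫_0^{6} (3) · r dr dθ.

Inner (r from 0 to 6): 54.
Outer (θ from 0 to 2π): 108π.

Therefore ∮_C F · dr = 108π.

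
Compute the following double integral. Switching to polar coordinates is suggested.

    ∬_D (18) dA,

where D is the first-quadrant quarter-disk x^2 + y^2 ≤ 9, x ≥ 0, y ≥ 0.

The region D is 0 ≤ r ≤ 3, 0 ≤ θ ≤ π/2 in polar coordinates, where x = r cos(θ), y = r sin(θ), and dA = r dr dθ.

Under the substitution, the integrand becomes 18, so

    ∬_D (18) dA = ∫_{0}^{π/2} ∫_{0}^{3} (18) · r dr dθ.

Inner integral (in r): ∫_{0}^{3} (18) · r dr = 81.

Outer integral (in θ): ∫_{0}^{π/2} (81) dθ = 81π/2.

Therefore ∬_D (18) dA = 81π/2.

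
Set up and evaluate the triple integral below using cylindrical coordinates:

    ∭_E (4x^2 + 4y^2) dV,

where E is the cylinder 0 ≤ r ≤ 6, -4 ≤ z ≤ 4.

In cylindrical coordinates, x = r cos(θ), y = r sin(θ), z = z, and dV = r dr dθ dz.

The integrand becomes 4r^2, so

    ∭_E (4x^2 + 4y^2) dV = ∫_{0}^{2π} ∫_{0}^{6} ∫_{-4}^{4} (4r^2) · r dz dr dθ.

Inner (z): 32r^3.
Middle (r from 0 to 6): 10368.
Outer (θ): 20736π.

Therefore the triple integral equals 20736π.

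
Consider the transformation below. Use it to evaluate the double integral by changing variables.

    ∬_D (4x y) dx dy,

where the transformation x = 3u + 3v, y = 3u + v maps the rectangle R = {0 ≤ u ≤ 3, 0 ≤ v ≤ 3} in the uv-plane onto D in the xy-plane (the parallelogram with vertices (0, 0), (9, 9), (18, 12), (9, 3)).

Compute the Jacobian determinant of (x, y) with respect to (u, v):

    ∂(x,y)/∂(u,v) = | 3  3 | = (3)(1) - (3)(3) = -6.
                   | 3  1 |

Its absolute value is |J| = 6 (the area scaling factor).

Substituting x = 3u + 3v, y = 3u + v into the integrand,

    4x y → 36u^2 + 48u v + 12v^2,

so the integral becomes

    ∬_R (36u^2 + 48u v + 12v^2) · |J| du dv = ∫_0^3 ∫_0^3 (216u^2 + 288u v + 72v^2) dv du.

Inner (v): 648u^2 + 1296u + 648.
Outer (u): 13608.

Therefore ∬_D (4x y) dx dy = 13608.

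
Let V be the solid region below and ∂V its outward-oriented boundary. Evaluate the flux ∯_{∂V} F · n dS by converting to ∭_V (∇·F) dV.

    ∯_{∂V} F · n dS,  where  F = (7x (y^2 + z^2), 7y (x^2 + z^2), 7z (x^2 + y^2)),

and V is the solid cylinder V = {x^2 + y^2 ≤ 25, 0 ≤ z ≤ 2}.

By the divergence theorem,

    ∯_{∂V} F · n dS = ∭_V (∇ · F) dV.

Compute the divergence:
    ∇ · F = ∂F_x/∂x + ∂F_y/∂y + ∂F_z/∂z = 7y^2 + 7z^2 + 7x^2 + 7z^2 + 7x^2 + 7y^2 = 14x^2 + 14y^2 + 14z^2.

In cylindrical coordinates, x = r cos(θ), y = r sin(θ), z = z, dV = r dr dθ dz, with 0 ≤ r ≤ 5, 0 ≤ θ ≤ 2π, 0 ≤ z ≤ 2.

The integrand, after substitution and multiplying by the volume element, becomes (14r^2 + 14z^2) · r, so

    ∭_V (∇·F) dV = ∫_0^{2π} ∫_0^{5} ∫_0^{2} (14r^2 + 14z^2) · r dz dr dθ.

Inner (z from 0 to 2): 28r (r^2 + 4/3).
Middle (r from 0 to 5): 14525/3.
Outer (θ from 0 to 2π): 29050π/3.

Therefore ∯_{∂V} F · n dS = 29050π/3.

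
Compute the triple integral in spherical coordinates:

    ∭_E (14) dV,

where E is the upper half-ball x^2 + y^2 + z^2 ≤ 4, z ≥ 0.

In spherical coordinates, x = ρ sin(φ) cos(θ), y = ρ sin(φ) sin(θ), z = ρ cos(φ), and dV = ρ^2 sin(φ) dρ dφ dθ.

The integrand becomes 14, so

    ∭_E (14) dV = ∫_{0}^{2π} ∫_{0}^{π/2} ∫_{0}^{2} (14) · ρ^2 sin(φ) dρ dφ dθ.

Inner (ρ): 112sin(φ)/3.
Middle (φ): 112/3.
Outer (θ): 224π/3.

Therefore the triple integral equals 224π/3.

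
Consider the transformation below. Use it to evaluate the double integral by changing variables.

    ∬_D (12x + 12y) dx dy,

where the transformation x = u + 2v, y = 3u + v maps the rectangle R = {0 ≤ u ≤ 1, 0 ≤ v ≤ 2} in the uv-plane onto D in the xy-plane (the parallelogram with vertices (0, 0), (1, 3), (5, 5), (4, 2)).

Compute the Jacobian determinant of (x, y) with respect to (u, v):

    ∂(x,y)/∂(u,v) = | 1  2 | = (1)(1) - (2)(3) = -5.
                   | 3  1 |

Its absolute value is |J| = 5 (the area scaling factor).

Substituting x = u + 2v, y = 3u + v into the integrand,

    12x + 12y → 48u + 36v,

so the integral becomes

    ∬_R (48u + 36v) · |J| du dv = ∫_0^1 ∫_0^2 (240u + 180v) dv du.

Inner (v): 480u + 360.
Outer (u): 600.

Therefore ∬_D (12x + 12y) dx dy = 600.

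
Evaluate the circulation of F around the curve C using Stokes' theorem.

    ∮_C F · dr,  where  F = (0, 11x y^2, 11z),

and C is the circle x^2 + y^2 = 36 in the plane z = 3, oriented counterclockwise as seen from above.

Let S be the flat disk x^2 + y^2 ≤ 36 in the plane z = 3, with upward unit normal n̂ = ẑ. By Stokes' theorem,

    ∮_C F · dr = ∬_S (∇ × F) · n̂ dS = ∬_D (curl F)_z dA,

where D is the disk x^2 + y^2 ≤ 36.

Compute the curl of F = (0, 11x y^2, 11z):
    (∇ × F)_x = ∂F_z/∂y - ∂F_y/∂z = 0,
    (∇ × F)_y = ∂F_x/∂z - ∂F_z/∂x = 0,
    (∇ × F)_z = ∂F_y/∂x - ∂F_x/∂y = 11y^2.

On z = 3, (curl F)_z = 11y^2.

Convert to polar (x = r cos θ, y = r sin θ, dA = r dr dθ); the integrand becomes 11r^2sin(θ)^2, so

    ∬_D (curl F)_z dA = ∫_0^{2π} ∫_0^{6} (11r^2sin(θ)^2) · r dr dθ.

Inner (r from 0 to 6): 3564sin(θ)^2.
Outer (θ from 0 to 2π): 3564π.

Therefore ∮_C F · dr = 3564π.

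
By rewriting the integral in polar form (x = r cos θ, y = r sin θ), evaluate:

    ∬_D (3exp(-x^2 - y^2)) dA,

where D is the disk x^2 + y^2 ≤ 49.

The region D is 0 ≤ r ≤ 7, 0 ≤ θ ≤ 2π in polar coordinates, where x = r cos(θ), y = r sin(θ), and dA = r dr dθ.

Under the substitution, the integrand becomes 3exp(-r^2), so

    ∬_D (3exp(-x^2 - y^2)) dA = ∫_{0}^{2π} ∫_{0}^{7} (3exp(-r^2)) · r dr dθ.

Inner integral (in r): ∫_{0}^{7} (3exp(-r^2)) · r dr = 3/2 - 3exp(-49)/2.

Outer integral (in θ): ∫_{0}^{2π} (3/2 - 3exp(-49)/2) dθ = -3π exp(-49) + 3π.

Therefore ∬_D (3exp(-x^2 - y^2)) dA = -3π exp(-49) + 3π.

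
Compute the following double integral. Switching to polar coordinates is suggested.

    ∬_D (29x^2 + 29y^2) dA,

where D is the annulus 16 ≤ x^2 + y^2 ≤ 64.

The region D is 4 ≤ r ≤ 8, 0 ≤ θ ≤ 2π in polar coordinates, where x = r cos(θ), y = r sin(θ), and dA = r dr dθ.

Under the substitution, the integrand becomes 29r^2, so

    ∬_D (29x^2 + 29y^2) dA = ∫_{0}^{2π} ∫_{4}^{8} (29r^2) · r dr dθ.

Inner integral (in r): ∫_{4}^{8} (29r^2) · r dr = 27840.

Outer integral (in θ): ∫_{0}^{2π} (27840) dθ = 55680π.

Therefore ∬_D (29x^2 + 29y^2) dA = 55680π.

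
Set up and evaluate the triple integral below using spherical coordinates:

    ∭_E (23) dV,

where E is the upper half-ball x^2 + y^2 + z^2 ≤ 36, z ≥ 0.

In spherical coordinates, x = ρ sin(φ) cos(θ), y = ρ sin(φ) sin(θ), z = ρ cos(φ), and dV = ρ^2 sin(φ) dρ dφ dθ.

The integrand becomes 23, so

    ∭_E (23) dV = ∫_{0}^{2π} ∫_{0}^{π/2} ∫_{0}^{6} (23) · ρ^2 sin(φ) dρ dφ dθ.

Inner (ρ): 1656sin(φ).
Middle (φ): 1656.
Outer (θ): 3312π.

Therefore the triple integral equals 3312π.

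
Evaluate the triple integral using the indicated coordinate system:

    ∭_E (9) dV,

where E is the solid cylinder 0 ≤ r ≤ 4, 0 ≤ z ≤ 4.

In cylindrical coordinates, x = r cos(θ), y = r sin(θ), z = z, and dV = r dr dθ dz.

The integrand becomes 9, so

    ∭_E (9) dV = ∫_{0}^{2π} ∫_{0}^{4} ∫_{0}^{4} (9) · r dz dr dθ.

Inner (z): 36r.
Middle (r from 0 to 4): 288.
Outer (θ): 576π.

Therefore the triple integral equals 576π.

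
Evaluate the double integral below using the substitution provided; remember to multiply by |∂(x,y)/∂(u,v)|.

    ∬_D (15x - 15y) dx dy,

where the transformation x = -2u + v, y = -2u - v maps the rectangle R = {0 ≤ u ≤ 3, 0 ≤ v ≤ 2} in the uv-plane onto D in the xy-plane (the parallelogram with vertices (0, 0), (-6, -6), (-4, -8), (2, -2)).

Compute the Jacobian determinant of (x, y) with respect to (u, v):

    ∂(x,y)/∂(u,v) = | -2  1 | = (-2)(-1) - (1)(-2) = 4.
                   | -2  -1 |

Its absolute value is |J| = 4 (the area scaling factor).

Substituting x = -2u + v, y = -2u - v into the integrand,

    15x - 15y → 30v,

so the integral becomes

    ∬_R (30v) · |J| du dv = ∫_0^3 ∫_0^2 (120v) dv du.

Inner (v): 240.
Outer (u): 720.

Therefore ∬_D (15x - 15y) dx dy = 720.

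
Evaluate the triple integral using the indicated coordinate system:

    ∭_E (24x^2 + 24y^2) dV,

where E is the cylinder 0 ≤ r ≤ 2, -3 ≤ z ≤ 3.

In cylindrical coordinates, x = r cos(θ), y = r sin(θ), z = z, and dV = r dr dθ dz.

The integrand becomes 24r^2, so

    ∭_E (24x^2 + 24y^2) dV = ∫_{0}^{2π} ∫_{0}^{2} ∫_{-3}^{3} (24r^2) · r dz dr dθ.

Inner (z): 144r^3.
Middle (r from 0 to 2): 576.
Outer (θ): 1152π.

Therefore the triple integral equals 1152π.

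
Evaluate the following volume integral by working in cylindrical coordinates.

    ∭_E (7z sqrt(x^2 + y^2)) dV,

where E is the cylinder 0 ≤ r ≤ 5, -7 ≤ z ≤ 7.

In cylindrical coordinates, x = r cos(θ), y = r sin(θ), z = z, and dV = r dr dθ dz.

The integrand becomes 7r z, so

    ∭_E (7z sqrt(x^2 + y^2)) dV = ∫_{0}^{2π} ∫_{0}^{5} ∫_{-7}^{7} (7r z) · r dz dr dθ.

Inner (z): 0.
Middle (r from 0 to 5): 0.
Outer (θ): 0.

Therefore the triple integral equals 0.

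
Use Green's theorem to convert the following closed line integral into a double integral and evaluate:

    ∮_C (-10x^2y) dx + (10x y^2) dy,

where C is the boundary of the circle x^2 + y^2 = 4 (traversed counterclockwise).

Green's theorem converts the closed line integral into a double integral over the enclosed region D:

    ∮_C P dx + Q dy = ∬_D (∂Q/∂x - ∂P/∂y) dA.

Here P = -10x^2y, Q = 10x y^2, so

    ∂Q/∂x = 10y^2,    ∂P/∂y = -10x^2,
    ∂Q/∂x - ∂P/∂y = 10x^2 + 10y^2.

D is the region x^2 + y^2 ≤ 4. Evaluating the double integral:

In polar coordinates (x = r cos θ, y = r sin θ, dA = r dr dθ) the integrand becomes 10r^2, so

    ∬_D (10x^2 + 10y^2) dA = ∫_0^{2π} ∫_0^{2} (10r^2) · r dr dθ.

Inner (r from 0 to 2): 40.
Outer (θ from 0 to 2π): 80π.

Therefore ∮_C P dx + Q dy = 80π.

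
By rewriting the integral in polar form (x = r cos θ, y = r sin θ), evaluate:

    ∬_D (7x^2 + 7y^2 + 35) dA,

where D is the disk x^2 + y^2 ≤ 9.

The region D is 0 ≤ r ≤ 3, 0 ≤ θ ≤ 2π in polar coordinates, where x = r cos(θ), y = r sin(θ), and dA = r dr dθ.

Under the substitution, the integrand becomes 7r^2 + 35, so

    ∬_D (7x^2 + 7y^2 + 35) dA = ∫_{0}^{2π} ∫_{0}^{3} (7r^2 + 35) · r dr dθ.

Inner integral (in r): ∫_{0}^{3} (7r^2 + 35) · r dr = 1197/4.

Outer integral (in θ): ∫_{0}^{2π} (1197/4) dθ = 1197π/2.

Therefore ∬_D (7x^2 + 7y^2 + 35) dA = 1197π/2.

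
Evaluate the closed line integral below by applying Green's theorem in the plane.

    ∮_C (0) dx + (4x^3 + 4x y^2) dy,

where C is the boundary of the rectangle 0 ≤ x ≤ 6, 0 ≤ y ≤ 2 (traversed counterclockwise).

Green's theorem converts the closed line integral into a double integral over the enclosed region D:

    ∮_C P dx + Q dy = ∬_D (∂Q/∂x - ∂P/∂y) dA.

Here P = 0, Q = 4x^3 + 4x y^2, so

    ∂Q/∂x = 12x^2 + 4y^2,    ∂P/∂y = 0,
    ∂Q/∂x - ∂P/∂y = 12x^2 + 4y^2.

D is the region 0 ≤ x ≤ 6, 0 ≤ y ≤ 2. Evaluating the double integral:

    ∬_D (12x^2 + 4y^2) dA = ∫_0^{6} ∫_0^{2} (12x^2 + 4y^2) dy dx.

Inner (y from 0 to 2): 24x^2 + 32/3.
Outer (x from 0 to 6): 1792.

Therefore ∮_C P dx + Q dy = 1792.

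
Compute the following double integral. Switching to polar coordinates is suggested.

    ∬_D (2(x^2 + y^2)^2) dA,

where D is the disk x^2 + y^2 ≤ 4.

The region D is 0 ≤ r ≤ 2, 0 ≤ θ ≤ 2π in polar coordinates, where x = r cos(θ), y = r sin(θ), and dA = r dr dθ.

Under the substitution, the integrand becomes 2r^4, so

    ∬_D (2(x^2 + y^2)^2) dA = ∫_{0}^{2π} ∫_{0}^{2} (2r^4) · r dr dθ.

Inner integral (in r): ∫_{0}^{2} (2r^4) · r dr = 64/3.

Outer integral (in θ): ∫_{0}^{2π} (64/3) dθ = 128π/3.

Therefore ∬_D (2(x^2 + y^2)^2) dA = 128π/3.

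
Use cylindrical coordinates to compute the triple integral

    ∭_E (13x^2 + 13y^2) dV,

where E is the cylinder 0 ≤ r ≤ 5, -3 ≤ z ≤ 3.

In cylindrical coordinates, x = r cos(θ), y = r sin(θ), z = z, and dV = r dr dθ dz.

The integrand becomes 13r^2, so

    ∭_E (13x^2 + 13y^2) dV = ∫_{0}^{2π} ∫_{0}^{5} ∫_{-3}^{3} (13r^2) · r dz dr dθ.

Inner (z): 78r^3.
Middle (r from 0 to 5): 24375/2.
Outer (θ): 24375π.

Therefore the triple integral equals 24375π.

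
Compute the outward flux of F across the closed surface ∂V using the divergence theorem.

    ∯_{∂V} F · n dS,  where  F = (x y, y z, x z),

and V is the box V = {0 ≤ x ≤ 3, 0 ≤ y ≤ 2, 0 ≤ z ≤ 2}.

By the divergence theorem,

    ∯_{∂V} F · n dS = ∭_V (∇ · F) dV.

Compute the divergence:
    ∇ · F = ∂F_x/∂x + ∂F_y/∂y + ∂F_z/∂z = y + z + x = x + y + z.

V is a rectangular box, so dV = dx dy dz with 0 ≤ x ≤ 3, 0 ≤ y ≤ 2, 0 ≤ z ≤ 2.

Integrate (x + y + z) over V as an iterated integral:

    ∭_V (∇·F) dV = ∫_0^{3} ∫_0^{2} ∫_0^{2} (x + y + z) dz dy dx.

Inner (z from 0 to 2): 2x + 2y + 2.
Middle (y from 0 to 2): 4x + 8.
Outer (x from 0 to 3): 42.

Therefore ∯_{∂V} F · n dS = 42.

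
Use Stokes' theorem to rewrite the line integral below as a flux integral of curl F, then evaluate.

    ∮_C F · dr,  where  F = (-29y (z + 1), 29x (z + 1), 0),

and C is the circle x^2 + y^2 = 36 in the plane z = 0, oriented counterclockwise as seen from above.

Let S be the flat disk x^2 + y^2 ≤ 36 in the plane z = 0, with upward unit normal n̂ = ẑ. By Stokes' theorem,

    ∮_C F · dr = ∬_S (∇ × F) · n̂ dS = ∬_D (curl F)_z dA,

where D is the disk x^2 + y^2 ≤ 36.

Compute the curl of F = (-29y (z + 1), 29x (z + 1), 0):
    (∇ × F)_x = ∂F_z/∂y - ∂F_y/∂z = -29x,
    (∇ × F)_y = ∂F_x/∂z - ∂F_z/∂x = -29y,
    (∇ × F)_z = ∂F_y/∂x - ∂F_x/∂y = 58z + 58.

On z = 0, (curl F)_z = 58.

Convert to polar (x = r cos θ, y = r sin θ, dA = r dr dθ); the integrand becomes 58, so

    ∬_D (curl F)_z dA = ∫_0^{2π} ∫_0^{6} (58) · r dr dθ.

Inner (r from 0 to 6): 1044.
Outer (θ from 0 to 2π): 2088π.

Therefore ∮_C F · dr = 2088π.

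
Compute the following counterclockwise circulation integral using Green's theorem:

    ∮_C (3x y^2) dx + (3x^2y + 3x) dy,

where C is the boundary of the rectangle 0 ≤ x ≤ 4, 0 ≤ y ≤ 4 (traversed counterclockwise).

Green's theorem converts the closed line integral into a double integral over the enclosed region D:

    ∮_C P dx + Q dy = ∬_D (∂Q/∂x - ∂P/∂y) dA.

Here P = 3x y^2, Q = 3x^2y + 3x, so

    ∂Q/∂x = 6x y + 3,    ∂P/∂y = 6x y,
    ∂Q/∂x - ∂P/∂y = 3.

D is the region 0 ≤ x ≤ 4, 0 ≤ y ≤ 4. Evaluating the double integral:

    ∬_D (3) dA = ∫_0^{4} ∫_0^{4} (3) dy dx.

Inner (y from 0 to 4): 12.
Outer (x from 0 to 4): 48.

Therefore ∮_C P dx + Q dy = 48.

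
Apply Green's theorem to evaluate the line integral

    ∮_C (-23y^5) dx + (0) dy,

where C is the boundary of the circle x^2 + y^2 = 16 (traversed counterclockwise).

Green's theorem converts the closed line integral into a double integral over the enclosed region D:

    ∮_C P dx + Q dy = ∬_D (∂Q/∂x - ∂P/∂y) dA.

Here P = -23y^5, Q = 0, so

    ∂Q/∂x = 0,    ∂P/∂y = -115y^4,
    ∂Q/∂x - ∂P/∂y = 115y^4.

D is the region x^2 + y^2 ≤ 16. Evaluating the double integral:

In polar coordinates (x = r cos θ, y = r sin θ, dA = r dr dθ) the integrand becomes 115r^4sin(θ)^4, so

    ∬_D (115y^4) dA = ∫_0^{2π} ∫_0^{4} (115r^4sin(θ)^4) · r dr dθ.

Inner (r from 0 to 4): 235520sin(θ)^4/3.
Outer (θ from 0 to 2π): 58880π.

Therefore ∮_C P dx + Q dy = 58880π.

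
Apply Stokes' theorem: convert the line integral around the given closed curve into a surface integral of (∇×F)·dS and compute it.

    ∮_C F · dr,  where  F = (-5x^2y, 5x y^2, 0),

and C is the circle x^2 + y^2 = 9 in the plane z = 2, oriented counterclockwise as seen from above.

Let S be the flat disk x^2 + y^2 ≤ 9 in the plane z = 2, with upward unit normal n̂ = ẑ. By Stokes' theorem,

    ∮_C F · dr = ∬_S (∇ × F) · n̂ dS = ∬_D (curl F)_z dA,

where D is the disk x^2 + y^2 ≤ 9.

Compute the curl of F = (-5x^2y, 5x y^2, 0):
    (∇ × F)_x = ∂F_z/∂y - ∂F_y/∂z = 0,
    (∇ × F)_y = ∂F_x/∂z - ∂F_z/∂x = 0,
    (∇ × F)_z = ∂F_y/∂x - ∂F_x/∂y = 5x^2 + 5y^2.

On z = 2, (curl F)_z = 5x^2 + 5y^2.

Convert to polar (x = r cos θ, y = r sin θ, dA = r dr dθ); the integrand becomes 5r^2, so

    ∬_D (curl F)_z dA = ∫_0^{2π} ∫_0^{3} (5r^2) · r dr dθ.

Inner (r from 0 to 3): 405/4.
Outer (θ from 0 to 2π): 405π/2.

Therefore ∮_C F · dr = 405π/2.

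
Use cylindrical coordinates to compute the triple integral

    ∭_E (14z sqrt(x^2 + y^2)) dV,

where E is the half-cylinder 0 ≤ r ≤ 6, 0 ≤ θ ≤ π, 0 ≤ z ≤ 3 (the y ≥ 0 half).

In cylindrical coordinates, x = r cos(θ), y = r sin(θ), z = z, and dV = r dr dθ dz.

The integrand becomes 14r z, so

    ∭_E (14z sqrt(x^2 + y^2)) dV = ∫_{0}^{π} ∫_{0}^{6} ∫_{0}^{3} (14r z) · r dz dr dθ.

Inner (z): 63r^2.
Middle (r from 0 to 6): 4536.
Outer (θ): 4536π.

Therefore the triple integral equals 4536π.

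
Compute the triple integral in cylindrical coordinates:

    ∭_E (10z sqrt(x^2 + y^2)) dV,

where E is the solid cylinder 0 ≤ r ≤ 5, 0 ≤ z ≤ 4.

In cylindrical coordinates, x = r cos(θ), y = r sin(θ), z = z, and dV = r dr dθ dz.

The integrand becomes 10r z, so

    ∭_E (10z sqrt(x^2 + y^2)) dV = ∫_{0}^{2π} ∫_{0}^{5} ∫_{0}^{4} (10r z) · r dz dr dθ.

Inner (z): 80r^2.
Middle (r from 0 to 5): 10000/3.
Outer (θ): 20000π/3.

Therefore the triple integral equals 20000π/3.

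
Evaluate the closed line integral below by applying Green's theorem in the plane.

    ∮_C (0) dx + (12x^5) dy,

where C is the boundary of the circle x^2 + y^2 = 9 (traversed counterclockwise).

Green's theorem converts the closed line integral into a double integral over the enclosed region D:

    ∮_C P dx + Q dy = ∬_D (∂Q/∂x - ∂P/∂y) dA.

Here P = 0, Q = 12x^5, so

    ∂Q/∂x = 60x^4,    ∂P/∂y = 0,
    ∂Q/∂x - ∂P/∂y = 60x^4.

D is the region x^2 + y^2 ≤ 9. Evaluating the double integral:

In polar coordinates (x = r cos θ, y = r sin θ, dA = r dr dθ) the integrand becomes 60r^4cos(θ)^4, so

    ∬_D (60x^4) dA = ∫_0^{2π} ∫_0^{3} (60r^4cos(θ)^4) · r dr dθ.

Inner (r from 0 to 3): 7290cos(θ)^4.
Outer (θ from 0 to 2π): 10935π/2.

Therefore ∮_C P dx + Q dy = 10935π/2.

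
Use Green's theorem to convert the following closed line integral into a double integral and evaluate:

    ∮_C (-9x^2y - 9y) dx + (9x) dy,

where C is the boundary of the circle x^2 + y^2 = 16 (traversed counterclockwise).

Green's theorem converts the closed line integral into a double integral over the enclosed region D:

    ∮_C P dx + Q dy = ∬_D (∂Q/∂x - ∂P/∂y) dA.

Here P = -9x^2y - 9y, Q = 9x, so

    ∂Q/∂x = 9,    ∂P/∂y = -9x^2 - 9,
    ∂Q/∂x - ∂P/∂y = 9x^2 + 18.

D is the region x^2 + y^2 ≤ 16. Evaluating the double integral:

In polar coordinates (x = r cos θ, y = r sin θ, dA = r dr dθ) the integrand becomes 9r^2cos(θ)^2 + 18, so

    ∬_D (9x^2 + 18) dA = ∫_0^{2π} ∫_0^{4} (9r^2cos(θ)^2 + 18) · r dr dθ.

Inner (r from 0 to 4): 576cos(θ)^2 + 144.
Outer (θ from 0 to 2π): 864π.

Therefore ∮_C P dx + Q dy = 864π.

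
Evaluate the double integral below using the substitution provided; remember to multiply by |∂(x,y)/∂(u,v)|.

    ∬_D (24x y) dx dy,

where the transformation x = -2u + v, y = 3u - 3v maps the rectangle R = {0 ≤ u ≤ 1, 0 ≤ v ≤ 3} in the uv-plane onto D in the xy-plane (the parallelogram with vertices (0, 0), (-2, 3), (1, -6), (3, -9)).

Compute the Jacobian determinant of (x, y) with respect to (u, v):

    ∂(x,y)/∂(u,v) = | -2  1 | = (-2)(-3) - (1)(3) = 3.
                   | 3  -3 |

Its absolute value is |J| = 3 (the area scaling factor).

Substituting x = -2u + v, y = 3u - 3v into the integrand,

    24x y → -144u^2 + 216u v - 72v^2,

so the integral becomes

    ∬_R (-144u^2 + 216u v - 72v^2) · |J| du dv = ∫_0^1 ∫_0^3 (-432u^2 + 648u v - 216v^2) dv du.

Inner (v): -1296u^2 + 2916u - 1944.
Outer (u): -918.

Therefore ∬_D (24x y) dx dy = -918.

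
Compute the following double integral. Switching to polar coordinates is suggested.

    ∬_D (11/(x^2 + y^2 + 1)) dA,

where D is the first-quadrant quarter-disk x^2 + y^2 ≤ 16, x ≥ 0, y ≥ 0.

The region D is 0 ≤ r ≤ 4, 0 ≤ θ ≤ π/2 in polar coordinates, where x = r cos(θ), y = r sin(θ), and dA = r dr dθ.

Under the substitution, the integrand becomes 11/(r^2 + 1), so

    ∬_D (11/(x^2 + y^2 + 1)) dA = ∫_{0}^{π/2} ∫_{0}^{4} (11/(r^2 + 1)) · r dr dθ.

Inner integral (in r): ∫_{0}^{4} (11/(r^2 + 1)) · r dr = 11log(17)/2.

Outer integral (in θ): ∫_{0}^{π/2} (11log(17)/2) dθ = 11π log(17)/4.

Therefore ∬_D (11/(x^2 + y^2 + 1)) dA = 11π log(17)/4.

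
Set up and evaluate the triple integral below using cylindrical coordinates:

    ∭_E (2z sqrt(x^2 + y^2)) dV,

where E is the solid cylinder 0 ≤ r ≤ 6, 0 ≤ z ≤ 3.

In cylindrical coordinates, x = r cos(θ), y = r sin(θ), z = z, and dV = r dr dθ dz.

The integrand becomes 2r z, so

    ∭_E (2z sqrt(x^2 + y^2)) dV = ∫_{0}^{2π} ∫_{0}^{6} ∫_{0}^{3} (2r z) · r dz dr dθ.

Inner (z): 9r^2.
Middle (r from 0 to 6): 648.
Outer (θ): 1296π.

Therefore the triple integral equals 1296π.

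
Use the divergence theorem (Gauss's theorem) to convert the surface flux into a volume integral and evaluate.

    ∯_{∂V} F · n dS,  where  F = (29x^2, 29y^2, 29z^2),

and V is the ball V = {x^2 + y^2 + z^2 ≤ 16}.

By the divergence theorem,

    ∯_{∂V} F · n dS = ∭_V (∇ · F) dV.

Compute the divergence:
    ∇ · F = ∂F_x/∂x + ∂F_y/∂y + ∂F_z/∂z = 58x + 58y + 58z.

In spherical coordinates, x = ρ sin(φ) cos(θ), y = ρ sin(φ) sin(θ), z = ρ cos(φ), dV = ρ^2 sin(φ) dρ dφ dθ, with 0 ≤ ρ ≤ 4, 0 ≤ φ ≤ π, 0 ≤ θ ≤ 2π.

The integrand, after substitution and multiplying by the volume element, becomes (58ρ (sqrt(2)sin(φ)sin(θ + π/4) + cos(φ))) · ρ^2 sin(φ), so

    ∭_V (∇·F) dV = ∫_0^{2π} ∫_0^{π} ∫_0^{4} (58ρ (sqrt(2)sin(φ)sin(θ + π/4) + cos(φ))) · ρ^2 sin(φ) dρ dφ dθ.

Inner (ρ from 0 to 4): 3712(sqrt(2)sin(φ)sin(θ + π/4) + cos(φ))sin(φ).
Middle (φ from 0 to π): 1856sqrt(2)π sin(θ + π/4).
Outer (θ from 0 to 2π): 0.

Therefore ∯_{∂V} F · n dS = 0.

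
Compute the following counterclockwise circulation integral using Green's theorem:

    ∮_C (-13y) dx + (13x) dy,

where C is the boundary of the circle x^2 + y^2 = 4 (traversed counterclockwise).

Green's theorem converts the closed line integral into a double integral over the enclosed region D:

    ∮_C P dx + Q dy = ∬_D (∂Q/∂x - ∂P/∂y) dA.

Here P = -13y, Q = 13x, so

    ∂Q/∂x = 13,    ∂P/∂y = -13,
    ∂Q/∂x - ∂P/∂y = 26.

D is the region x^2 + y^2 ≤ 4. Evaluating the double integral:

In polar coordinates (x = r cos θ, y = r sin θ, dA = r dr dθ) the integrand becomes 26, so

    ∬_D (26) dA = ∫_0^{2π} ∫_0^{2} (26) · r dr dθ.

Inner (r from 0 to 2): 52.
Outer (θ from 0 to 2π): 104π.

Therefore ∮_C P dx + Q dy = 104π.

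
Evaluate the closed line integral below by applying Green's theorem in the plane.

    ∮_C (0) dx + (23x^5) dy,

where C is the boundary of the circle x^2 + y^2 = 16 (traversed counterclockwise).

Green's theorem converts the closed line integral into a double integral over the enclosed region D:

    ∮_C P dx + Q dy = ∬_D (∂Q/∂x - ∂P/∂y) dA.

Here P = 0, Q = 23x^5, so

    ∂Q/∂x = 115x^4,    ∂P/∂y = 0,
    ∂Q/∂x - ∂P/∂y = 115x^4.

D is the region x^2 + y^2 ≤ 16. Evaluating the double integral:

In polar coordinates (x = r cos θ, y = r sin θ, dA = r dr dθ) the integrand becomes 115r^4cos(θ)^4, so

    ∬_D (115x^4) dA = ∫_0^{2π} ∫_0^{4} (115r^4cos(θ)^4) · r dr dθ.

Inner (r from 0 to 4): 235520cos(θ)^4/3.
Outer (θ from 0 to 2π): 58880π.

Therefore ∮_C P dx + Q dy = 58880π.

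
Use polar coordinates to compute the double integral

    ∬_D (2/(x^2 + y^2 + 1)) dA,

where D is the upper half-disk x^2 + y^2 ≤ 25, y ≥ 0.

The region D is 0 ≤ r ≤ 5, 0 ≤ θ ≤ π in polar coordinates, where x = r cos(θ), y = r sin(θ), and dA = r dr dθ.

Under the substitution, the integrand becomes 2/(r^2 + 1), so

    ∬_D (2/(x^2 + y^2 + 1)) dA = ∫_{0}^{π} ∫_{0}^{5} (2/(r^2 + 1)) · r dr dθ.

Inner integral (in r): ∫_{0}^{5} (2/(r^2 + 1)) · r dr = log(26).

Outer integral (in θ): ∫_{0}^{π} (log(26)) dθ = π log(26).

Therefore ∬_D (2/(x^2 + y^2 + 1)) dA = π log(26).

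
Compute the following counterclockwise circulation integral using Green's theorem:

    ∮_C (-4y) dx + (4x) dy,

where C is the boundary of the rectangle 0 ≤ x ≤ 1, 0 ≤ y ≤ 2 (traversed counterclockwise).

Green's theorem converts the closed line integral into a double integral over the enclosed region D:

    ∮_C P dx + Q dy = ∬_D (∂Q/∂x - ∂P/∂y) dA.

Here P = -4y, Q = 4x, so

    ∂Q/∂x = 4,    ∂P/∂y = -4,
    ∂Q/∂x - ∂P/∂y = 8.

D is the region 0 ≤ x ≤ 1, 0 ≤ y ≤ 2. Evaluating the double integral:

    ∬_D (8) dA = ∫_0^{1} ∫_0^{2} (8) dy dx.

Inner (y from 0 to 2): 16.
Outer (x from 0 to 1): 16.

Therefore ∮_C P dx + Q dy = 16.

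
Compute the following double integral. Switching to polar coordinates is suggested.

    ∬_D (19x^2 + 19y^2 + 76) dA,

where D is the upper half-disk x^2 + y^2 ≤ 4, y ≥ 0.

The region D is 0 ≤ r ≤ 2, 0 ≤ θ ≤ π in polar coordinates, where x = r cos(θ), y = r sin(θ), and dA = r dr dθ.

Under the substitution, the integrand becomes 19r^2 + 76, so

    ∬_D (19x^2 + 19y^2 + 76) dA = ∫_{0}^{π} ∫_{0}^{2} (19r^2 + 76) · r dr dθ.

Inner integral (in r): ∫_{0}^{2} (19r^2 + 76) · r dr = 228.

Outer integral (in θ): ∫_{0}^{π} (228) dθ = 228π.

Therefore ∬_D (19x^2 + 19y^2 + 76) dA = 228π.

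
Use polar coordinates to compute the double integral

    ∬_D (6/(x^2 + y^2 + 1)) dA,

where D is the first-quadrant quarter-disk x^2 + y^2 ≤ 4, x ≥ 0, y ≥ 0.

The region D is 0 ≤ r ≤ 2, 0 ≤ θ ≤ π/2 in polar coordinates, where x = r cos(θ), y = r sin(θ), and dA = r dr dθ.

Under the substitution, the integrand becomes 6/(r^2 + 1), so

    ∬_D (6/(x^2 + y^2 + 1)) dA = ∫_{0}^{π/2} ∫_{0}^{2} (6/(r^2 + 1)) · r dr dθ.

Inner integral (in r): ∫_{0}^{2} (6/(r^2 + 1)) · r dr = log(125).

Outer integral (in θ): ∫_{0}^{π/2} (log(125)) dθ = log(125^(π/2)).

Therefore ∬_D (6/(x^2 + y^2 + 1)) dA = log(125^(π/2)).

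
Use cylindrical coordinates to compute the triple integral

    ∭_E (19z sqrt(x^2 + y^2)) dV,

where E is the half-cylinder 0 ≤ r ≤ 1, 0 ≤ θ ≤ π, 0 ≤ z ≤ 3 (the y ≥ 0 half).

In cylindrical coordinates, x = r cos(θ), y = r sin(θ), z = z, and dV = r dr dθ dz.

The integrand becomes 19r z, so

    ∭_E (19z sqrt(x^2 + y^2)) dV = ∫_{0}^{π} ∫_{0}^{1} ∫_{0}^{3} (19r z) · r dz dr dθ.

Inner (z): 171r^2/2.
Middle (r from 0 to 1): 57/2.
Outer (θ): 57π/2.

Therefore the triple integral equals 57π/2.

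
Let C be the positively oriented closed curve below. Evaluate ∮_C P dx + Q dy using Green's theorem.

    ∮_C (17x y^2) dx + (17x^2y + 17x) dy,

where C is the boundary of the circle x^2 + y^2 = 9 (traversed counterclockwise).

Green's theorem converts the closed line integral into a double integral over the enclosed region D:

    ∮_C P dx + Q dy = ∬_D (∂Q/∂x - ∂P/∂y) dA.

Here P = 17x y^2, Q = 17x^2y + 17x, so

    ∂Q/∂x = 34x y + 17,    ∂P/∂y = 34x y,
    ∂Q/∂x - ∂P/∂y = 17.

D is the region x^2 + y^2 ≤ 9. Evaluating the double integral:

In polar coordinates (x = r cos θ, y = r sin θ, dA = r dr dθ) the integrand becomes 17, so

    ∬_D (17) dA = ∫_0^{2π} ∫_0^{3} (17) · r dr dθ.

Inner (r from 0 to 3): 153/2.
Outer (θ from 0 to 2π): 153π.

Therefore ∮_C P dx + Q dy = 153π.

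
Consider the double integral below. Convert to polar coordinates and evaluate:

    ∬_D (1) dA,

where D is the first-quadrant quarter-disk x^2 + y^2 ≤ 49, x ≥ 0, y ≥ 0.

The region D is 0 ≤ r ≤ 7, 0 ≤ θ ≤ π/2 in polar coordinates, where x = r cos(θ), y = r sin(θ), and dA = r dr dθ.

Under the substitution, the integrand becomes 1, so

    ∬_D (1) dA = ∫_{0}^{π/2} ∫_{0}^{7} (1) · r dr dθ.

Inner integral (in r): ∫_{0}^{7} (1) · r dr = 49/2.

Outer integral (in θ): ∫_{0}^{π/2} (49/2) dθ = 49π/4.

Therefore ∬_D (1) dA = 49π/4.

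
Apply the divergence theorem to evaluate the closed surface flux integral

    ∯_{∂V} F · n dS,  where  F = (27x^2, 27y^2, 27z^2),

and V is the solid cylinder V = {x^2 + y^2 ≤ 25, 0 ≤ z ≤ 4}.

By the divergence theorem,

    ∯_{∂V} F · n dS = ∭_V (∇ · F) dV.

Compute the divergence:
    ∇ · F = ∂F_x/∂x + ∂F_y/∂y + ∂F_z/∂z = 54x + 54y + 54z.

In cylindrical coordinates, x = r cos(θ), y = r sin(θ), z = z, dV = r dr dθ dz, with 0 ≤ r ≤ 5, 0 ≤ θ ≤ 2π, 0 ≤ z ≤ 4.

The integrand, after substitution and multiplying by the volume element, becomes (54sqrt(2)r sin(θ + π/4) + 54z) · r, so

    ∭_V (∇·F) dV = ∫_0^{2π} ∫_0^{5} ∫_0^{4} (54sqrt(2)r sin(θ + π/4) + 54z) · r dz dr dθ.

Inner (z from 0 to 4): 216r (sqrt(2)r sin(θ + π/4) + 2).
Middle (r from 0 to 5): 9000sqrt(2)sin(θ + π/4) + 5400.
Outer (θ from 0 to 2π): 10800π.

Therefore ∯_{∂V} F · n dS = 10800π.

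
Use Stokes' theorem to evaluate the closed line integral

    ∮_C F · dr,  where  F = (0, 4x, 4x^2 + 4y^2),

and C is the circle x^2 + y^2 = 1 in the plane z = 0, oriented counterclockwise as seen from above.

Let S be the flat disk x^2 + y^2 ≤ 1 in the plane z = 0, with upward unit normal n̂ = ẑ. By Stokes' theorem,

    ∮_C F · dr = ∬_S (∇ × F) · n̂ dS = ∬_D (curl F)_z dA,

where D is the disk x^2 + y^2 ≤ 1.

Compute the curl of F = (0, 4x, 4x^2 + 4y^2):
    (∇ × F)_x = ∂F_z/∂y - ∂F_y/∂z = 8y,
    (∇ × F)_y = ∂F_x/∂z - ∂F_z/∂x = -8x,
    (∇ × F)_z = ∂F_y/∂x - ∂F_x/∂y = 4.

On z = 0, (curl F)_z = 4.

Convert to polar (x = r cos θ, y = r sin θ, dA = r dr dθ); the integrand becomes 4, so

    ∬_D (curl F)_z dA = ∫_0^{2π} ∫_0^{1} (4) · r dr dθ.

Inner (r from 0 to 1): 2.
Outer (θ from 0 to 2π): 4π.

Therefore ∮_C F · dr = 4π.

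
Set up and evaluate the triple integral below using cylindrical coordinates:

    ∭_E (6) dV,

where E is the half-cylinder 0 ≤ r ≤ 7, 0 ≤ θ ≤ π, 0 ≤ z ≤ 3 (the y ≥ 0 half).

In cylindrical coordinates, x = r cos(θ), y = r sin(θ), z = z, and dV = r dr dθ dz.

The integrand becomes 6, so

    ∭_E (6) dV = ∫_{0}^{π} ∫_{0}^{7} ∫_{0}^{3} (6) · r dz dr dθ.

Inner (z): 18r.
Middle (r from 0 to 7): 441.
Outer (θ): 441π.

Therefore the triple integral equals 441π.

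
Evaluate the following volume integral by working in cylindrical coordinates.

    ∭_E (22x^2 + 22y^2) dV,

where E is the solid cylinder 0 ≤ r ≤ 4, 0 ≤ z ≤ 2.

In cylindrical coordinates, x = r cos(θ), y = r sin(θ), z = z, and dV = r dr dθ dz.

The integrand becomes 22r^2, so

    ∭_E (22x^2 + 22y^2) dV = ∫_{0}^{2π} ∫_{0}^{4} ∫_{0}^{2} (22r^2) · r dz dr dθ.

Inner (z): 44r^3.
Middle (r from 0 to 4): 2816.
Outer (θ): 5632π.

Therefore the triple integral equals 5632π.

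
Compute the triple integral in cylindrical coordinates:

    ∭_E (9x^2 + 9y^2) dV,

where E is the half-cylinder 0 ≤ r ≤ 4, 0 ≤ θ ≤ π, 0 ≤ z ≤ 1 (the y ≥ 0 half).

In cylindrical coordinates, x = r cos(θ), y = r sin(θ), z = z, and dV = r dr dθ dz.

The integrand becomes 9r^2, so

    ∭_E (9x^2 + 9y^2) dV = ∫_{0}^{π} ∫_{0}^{4} ∫_{0}^{1} (9r^2) · r dz dr dθ.

Inner (z): 9r^3.
Middle (r from 0 to 4): 576.
Outer (θ): 576π.

Therefore the triple integral equals 576π.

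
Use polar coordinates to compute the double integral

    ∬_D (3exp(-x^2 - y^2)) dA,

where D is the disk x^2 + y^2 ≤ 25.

The region D is 0 ≤ r ≤ 5, 0 ≤ θ ≤ 2π in polar coordinates, where x = r cos(θ), y = r sin(θ), and dA = r dr dθ.

Under the substitution, the integrand becomes 3exp(-r^2), so

    ∬_D (3exp(-x^2 - y^2)) dA = ∫_{0}^{2π} ∫_{0}^{5} (3exp(-r^2)) · r dr dθ.

Inner integral (in r): ∫_{0}^{5} (3exp(-r^2)) · r dr = 3/2 - 3exp(-25)/2.

Outer integral (in θ): ∫_{0}^{2π} (3/2 - 3exp(-25)/2) dθ = -3π exp(-25) + 3π.

Therefore ∬_D (3exp(-x^2 - y^2)) dA = -3π exp(-25) + 3π.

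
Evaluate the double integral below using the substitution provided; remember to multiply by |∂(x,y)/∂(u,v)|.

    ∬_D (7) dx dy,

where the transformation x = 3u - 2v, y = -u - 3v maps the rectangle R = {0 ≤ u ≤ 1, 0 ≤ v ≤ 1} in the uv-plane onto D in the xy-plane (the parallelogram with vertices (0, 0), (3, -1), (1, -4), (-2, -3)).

Compute the Jacobian determinant of (x, y) with respect to (u, v):

    ∂(x,y)/∂(u,v) = | 3  -2 | = (3)(-3) - (-2)(-1) = -11.
                   | -1  -3 |

Its absolute value is |J| = 11 (the area scaling factor).

Substituting x = 3u - 2v, y = -u - 3v into the integrand,

    7 → 7,

so the integral becomes

    ∬_R (7) · |J| du dv = ∫_0^1 ∫_0^1 (77) dv du.

Inner (v): 77.
Outer (u): 77.

Therefore ∬_D (7) dx dy = 77.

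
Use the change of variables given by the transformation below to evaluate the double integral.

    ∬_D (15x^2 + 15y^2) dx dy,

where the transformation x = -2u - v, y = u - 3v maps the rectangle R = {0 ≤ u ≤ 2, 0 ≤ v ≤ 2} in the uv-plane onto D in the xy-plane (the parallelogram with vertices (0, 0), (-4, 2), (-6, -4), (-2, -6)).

Compute the Jacobian determinant of (x, y) with respect to (u, v):

    ∂(x,y)/∂(u,v) = | -2  -1 | = (-2)(-3) - (-1)(1) = 7.
                   | 1  -3 |

Its absolute value is |J| = 7 (the area scaling factor).

Substituting x = -2u - v, y = u - 3v into the integrand,

    15x^2 + 15y^2 → 75u^2 - 30u v + 150v^2,

so the integral becomes

    ∬_R (75u^2 - 30u v + 150v^2) · |J| du dv = ∫_0^2 ∫_0^2 (525u^2 - 210u v + 1050v^2) dv du.

Inner (v): 1050u^2 - 420u + 2800.
Outer (u): 7560.

Therefore ∬_D (15x^2 + 15y^2) dx dy = 7560.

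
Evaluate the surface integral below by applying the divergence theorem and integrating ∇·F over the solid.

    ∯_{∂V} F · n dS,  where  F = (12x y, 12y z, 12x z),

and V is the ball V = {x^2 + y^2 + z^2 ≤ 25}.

By the divergence theorem,

    ∯_{∂V} F · n dS = ∭_V (∇ · F) dV.

Compute the divergence:
    ∇ · F = ∂F_x/∂x + ∂F_y/∂y + ∂F_z/∂z = 12y + 12z + 12x = 12x + 12y + 12z.

In spherical coordinates, x = ρ sin(φ) cos(θ), y = ρ sin(φ) sin(θ), z = ρ cos(φ), dV = ρ^2 sin(φ) dρ dφ dθ, with 0 ≤ ρ ≤ 5, 0 ≤ φ ≤ π, 0 ≤ θ ≤ 2π.

The integrand, after substitution and multiplying by the volume element, becomes (12ρ (sqrt(2)sin(φ)sin(θ + π/4) + cos(φ))) · ρ^2 sin(φ), so

    ∭_V (∇·F) dV = ∫_0^{2π} ∫_0^{π} ∫_0^{5} (12ρ (sqrt(2)sin(φ)sin(θ + π/4) + cos(φ))) · ρ^2 sin(φ) dρ dφ dθ.

Inner (ρ from 0 to 5): 1875(sqrt(2)sin(φ)sin(θ + π/4) + cos(φ))sin(φ).
Middle (φ from 0 to π): 1875sqrt(2)π sin(θ + π/4)/2.
Outer (θ from 0 to 2π): 0.

Therefore ∯_{∂V} F · n dS = 0.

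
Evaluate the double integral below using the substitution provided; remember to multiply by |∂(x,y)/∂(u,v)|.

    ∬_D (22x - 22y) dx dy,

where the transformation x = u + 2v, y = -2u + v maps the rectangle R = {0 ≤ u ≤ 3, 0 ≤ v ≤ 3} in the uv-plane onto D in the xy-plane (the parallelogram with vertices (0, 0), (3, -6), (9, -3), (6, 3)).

Compute the Jacobian determinant of (x, y) with respect to (u, v):

    ∂(x,y)/∂(u,v) = | 1  2 | = (1)(1) - (2)(-2) = 5.
                   | -2  1 |

Its absolute value is |J| = 5 (the area scaling factor).

Substituting x = u + 2v, y = -2u + v into the integrand,

    22x - 22y → 66u + 22v,

so the integral becomes

    ∬_R (66u + 22v) · |J| du dv = ∫_0^3 ∫_0^3 (330u + 110v) dv du.

Inner (v): 990u + 495.
Outer (u): 5940.

Therefore ∬_D (22x - 22y) dx dy = 5940.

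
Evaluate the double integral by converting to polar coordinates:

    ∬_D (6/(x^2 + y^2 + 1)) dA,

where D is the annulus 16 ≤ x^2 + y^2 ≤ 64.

The region D is 4 ≤ r ≤ 8, 0 ≤ θ ≤ 2π in polar coordinates, where x = r cos(θ), y = r sin(θ), and dA = r dr dθ.

Under the substitution, the integrand becomes 6/(r^2 + 1), so

    ∬_D (6/(x^2 + y^2 + 1)) dA = ∫_{0}^{2π} ∫_{4}^{8} (6/(r^2 + 1)) · r dr dθ.

Inner integral (in r): ∫_{4}^{8} (6/(r^2 + 1)) · r dr = log(274625/4913).

Outer integral (in θ): ∫_{0}^{2π} (log(274625/4913)) dθ = log((274625/4913)^(2π)).

Therefore ∬_D (6/(x^2 + y^2 + 1)) dA = log((274625/4913)^(2π)).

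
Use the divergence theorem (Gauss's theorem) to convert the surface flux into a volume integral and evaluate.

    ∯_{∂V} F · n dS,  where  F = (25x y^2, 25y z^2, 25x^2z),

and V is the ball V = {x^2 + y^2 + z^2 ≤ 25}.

By the divergence theorem,

    ∯_{∂V} F · n dS = ∭_V (∇ · F) dV.

Compute the divergence:
    ∇ · F = ∂F_x/∂x + ∂F_y/∂y + ∂F_z/∂z = 25y^2 + 25z^2 + 25x^2 = 25x^2 + 25y^2 + 25z^2.

In spherical coordinates, x = ρ sin(φ) cos(θ), y = ρ sin(φ) sin(θ), z = ρ cos(φ), dV = ρ^2 sin(φ) dρ dφ dθ, with 0 ≤ ρ ≤ 5, 0 ≤ φ ≤ π, 0 ≤ θ ≤ 2π.

The integrand, after substitution and multiplying by the volume element, becomes (25ρ^2) · ρ^2 sin(φ), so

    ∭_V (∇·F) dV = ∫_0^{2π} ∫_0^{π} ∫_0^{5} (25ρ^2) · ρ^2 sin(φ) dρ dφ dθ.

Inner (ρ from 0 to 5): 15625sin(φ).
Middle (φ from 0 to π): 31250.
Outer (θ from 0 to 2π): 62500π.

Therefore ∯_{∂V} F · n dS = 62500π.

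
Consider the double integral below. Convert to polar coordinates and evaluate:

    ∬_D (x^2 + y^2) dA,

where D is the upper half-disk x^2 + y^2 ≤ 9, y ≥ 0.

The region D is 0 ≤ r ≤ 3, 0 ≤ θ ≤ π in polar coordinates, where x = r cos(θ), y = r sin(θ), and dA = r dr dθ.

Under the substitution, the integrand becomes r^2, so

    ∬_D (x^2 + y^2) dA = ∫_{0}^{π} ∫_{0}^{3} (r^2) · r dr dθ.

Inner integral (in r): ∫_{0}^{3} (r^2) · r dr = 81/4.

Outer integral (in θ): ∫_{0}^{π} (81/4) dθ = 81π/4.

Therefore ∬_D (x^2 + y^2) dA = 81π/4.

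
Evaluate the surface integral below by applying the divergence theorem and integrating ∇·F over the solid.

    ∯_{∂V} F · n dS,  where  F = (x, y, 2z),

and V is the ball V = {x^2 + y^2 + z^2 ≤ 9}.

By the divergence theorem,

    ∯_{∂V} F · n dS = ∭_V (∇ · F) dV.

Compute the divergence:
    ∇ · F = ∂F_x/∂x + ∂F_y/∂y + ∂F_z/∂z = 1 + 1 + 2 = 4.

In spherical coordinates, x = ρ sin(φ) cos(θ), y = ρ sin(φ) sin(θ), z = ρ cos(φ), dV = ρ^2 sin(φ) dρ dφ dθ, with 0 ≤ ρ ≤ 3, 0 ≤ φ ≤ π, 0 ≤ θ ≤ 2π.

The integrand, after substitution and multiplying by the volume element, becomes (4) · ρ^2 sin(φ), so

    ∭_V (∇·F) dV = ∫_0^{2π} ∫_0^{π} ∫_0^{3} (4) · ρ^2 sin(φ) dρ dφ dθ.

Inner (ρ from 0 to 3): 36sin(φ).
Middle (φ from 0 to π): 72.
Outer (θ from 0 to 2π): 144π.

Therefore ∯_{∂V} F · n dS = 144π.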